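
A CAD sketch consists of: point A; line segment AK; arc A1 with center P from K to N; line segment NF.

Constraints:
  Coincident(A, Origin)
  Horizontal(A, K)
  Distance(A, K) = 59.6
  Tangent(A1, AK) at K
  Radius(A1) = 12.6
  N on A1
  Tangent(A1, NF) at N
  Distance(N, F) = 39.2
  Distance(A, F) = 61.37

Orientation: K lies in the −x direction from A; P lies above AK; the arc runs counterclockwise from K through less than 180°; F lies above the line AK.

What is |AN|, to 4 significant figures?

48.32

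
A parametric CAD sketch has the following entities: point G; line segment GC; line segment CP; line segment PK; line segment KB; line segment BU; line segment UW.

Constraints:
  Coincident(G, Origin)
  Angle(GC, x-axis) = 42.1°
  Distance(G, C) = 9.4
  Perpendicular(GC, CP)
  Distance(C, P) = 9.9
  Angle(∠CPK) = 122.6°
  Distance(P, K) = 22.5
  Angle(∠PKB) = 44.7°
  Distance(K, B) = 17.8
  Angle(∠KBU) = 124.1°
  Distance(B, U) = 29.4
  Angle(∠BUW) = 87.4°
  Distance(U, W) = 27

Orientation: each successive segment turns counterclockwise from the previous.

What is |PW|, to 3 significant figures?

23.1

G is at the origin; GC runs at 42.1° with length 9.4, so C = (6.97, 6.30). The perpendicularity gives CP at right angles to GC, so CP runs at 132°; with |CP| = 9.9, P = (0.337, 13.6). ∠CPK = 122.6° gives PK at -170° from the x-axis; with |PK| = 22.5, K = (-21.9, 9.93). ∠PKB = 44.7° gives KB at -35.2° from the x-axis; with |KB| = 17.8, B = (-7.31, -0.326). ∠KBU = 124.1° gives BU at 20.7° from the x-axis; with |BU| = 29.4, U = (20.2, 10.1). ∠BUW = 87.4° gives UW at 113° from the x-axis; with |UW| = 27.0, W = (9.51, 34.9). Then |PW| = |W − P| = 23.1.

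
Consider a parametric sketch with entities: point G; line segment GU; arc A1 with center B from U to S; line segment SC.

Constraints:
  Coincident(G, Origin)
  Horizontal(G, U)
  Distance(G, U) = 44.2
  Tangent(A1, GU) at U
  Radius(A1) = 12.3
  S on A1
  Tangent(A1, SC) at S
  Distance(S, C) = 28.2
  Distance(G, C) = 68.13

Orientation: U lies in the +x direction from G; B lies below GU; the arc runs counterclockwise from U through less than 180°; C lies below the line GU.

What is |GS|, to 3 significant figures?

40.7

G is at the origin; GU is horizontal with |GU| = 44.2 and U on the +x side, so U = (44.2, 0.00). Since A1 is tangent to GU there, BU ⟂ GU, so B = U + (0, -12.3) = (44.2, -12.3). Since BS ⟂ SC (tangency), |BC| = √(12.3² + 28.2²) = 30.8 regardless of where S sits on A1. So C lies on both circle(G, 68.13) and circle(B, 30.8); the below-GU intersection is C = (54.1, -41.4). S is the foot of the tangent from C: S = (35.1, -20.6).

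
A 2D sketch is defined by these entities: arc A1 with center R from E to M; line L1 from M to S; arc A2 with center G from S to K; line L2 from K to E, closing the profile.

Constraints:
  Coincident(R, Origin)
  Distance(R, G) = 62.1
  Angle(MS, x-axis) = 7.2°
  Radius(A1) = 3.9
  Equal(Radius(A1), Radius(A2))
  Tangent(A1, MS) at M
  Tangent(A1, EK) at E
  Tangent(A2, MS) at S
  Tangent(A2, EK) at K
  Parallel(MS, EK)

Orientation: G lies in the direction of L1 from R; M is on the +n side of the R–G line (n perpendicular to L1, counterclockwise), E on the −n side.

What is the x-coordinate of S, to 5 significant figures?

61.122

Tangency of A1 to both parallel lines with radius 3.9 puts M and E at R ± 3.9·n: M = (-0.48880, 3.8692), E = (0.48880, -3.8692). Equal radii place S and K the same way about G: S = G + 3.9·n = (61.122, 11.652), K = G − 3.9·n = (62.099, 3.9139). So S.x = 61.122.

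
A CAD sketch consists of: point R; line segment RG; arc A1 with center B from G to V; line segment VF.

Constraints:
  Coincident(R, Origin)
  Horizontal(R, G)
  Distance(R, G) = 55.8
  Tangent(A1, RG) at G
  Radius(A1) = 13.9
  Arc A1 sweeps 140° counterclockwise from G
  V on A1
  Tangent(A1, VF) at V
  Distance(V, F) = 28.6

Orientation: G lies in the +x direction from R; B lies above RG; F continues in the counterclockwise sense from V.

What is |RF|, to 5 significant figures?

60.640

R is at the origin; RG is horizontal with |RG| = 55.8 and G on the +x side, so G = (55.800, 0.0000). Since A1 is tangent to RG there, BG ⟂ RG, so B = G + (0, 13.9) = (55.800, 13.900). On A1, G sits at bearing -90° from B; a 140° counterclockwise sweep puts V at bearing 50°, so V = B + 13.9·(cos 50°, sin 50°) = (64.735, 24.548). Tangency of A1 to VF means the radius BV is perpendicular to VF, so VF runs along (−sin 50°, cos 50°); with |VF| = 28.6, F = (42.826, 42.932). Then |RF| = |F − R| = 60.640.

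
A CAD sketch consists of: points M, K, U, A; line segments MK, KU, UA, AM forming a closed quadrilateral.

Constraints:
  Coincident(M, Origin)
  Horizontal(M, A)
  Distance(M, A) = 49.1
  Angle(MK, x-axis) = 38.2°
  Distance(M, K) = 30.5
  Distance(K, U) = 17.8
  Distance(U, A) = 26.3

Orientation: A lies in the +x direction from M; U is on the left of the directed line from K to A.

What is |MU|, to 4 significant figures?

47.73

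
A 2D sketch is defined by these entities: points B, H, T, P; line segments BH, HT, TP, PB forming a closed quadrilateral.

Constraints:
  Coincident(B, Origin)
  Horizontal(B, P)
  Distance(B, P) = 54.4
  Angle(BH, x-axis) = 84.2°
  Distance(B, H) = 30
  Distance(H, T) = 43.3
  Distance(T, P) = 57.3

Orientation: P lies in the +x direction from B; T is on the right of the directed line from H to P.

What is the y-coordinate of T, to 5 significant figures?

-13.231

Checks: |HT| = 43.30 ✓; |TP| = 57.30 ✓.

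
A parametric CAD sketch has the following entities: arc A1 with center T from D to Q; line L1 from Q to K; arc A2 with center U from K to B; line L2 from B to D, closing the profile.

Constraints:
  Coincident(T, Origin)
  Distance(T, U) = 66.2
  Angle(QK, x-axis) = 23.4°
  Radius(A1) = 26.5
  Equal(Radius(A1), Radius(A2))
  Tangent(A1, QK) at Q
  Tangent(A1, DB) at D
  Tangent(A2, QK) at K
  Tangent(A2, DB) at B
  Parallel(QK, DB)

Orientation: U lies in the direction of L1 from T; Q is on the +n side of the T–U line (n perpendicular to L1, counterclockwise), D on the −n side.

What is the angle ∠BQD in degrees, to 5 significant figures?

51.319°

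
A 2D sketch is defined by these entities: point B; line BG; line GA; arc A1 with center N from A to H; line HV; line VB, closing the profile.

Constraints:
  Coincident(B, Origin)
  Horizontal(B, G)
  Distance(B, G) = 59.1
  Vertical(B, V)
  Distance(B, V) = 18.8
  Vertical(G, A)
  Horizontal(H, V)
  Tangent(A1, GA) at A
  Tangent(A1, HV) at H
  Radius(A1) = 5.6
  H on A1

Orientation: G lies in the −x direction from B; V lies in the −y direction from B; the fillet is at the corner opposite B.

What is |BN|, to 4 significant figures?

55.10

B is at the origin; BG is horizontal with |BG| = 59.1 and G on the −x side, so G = (-59.10, 0.000). B and V share the same x with |BV| = 18.8 and V on the −y side, so V = (0.000, -18.80). The virtual corner opposite B is at (-59.10, -18.80). Since A1 is tangent to GA there, NA ⟂ GA and tangency of A1 to HV means the radius NH is perpendicular to HV, with radius 5.6, so the center N sits 5.6 in from both sides at N = (-53.50, -13.20). Then |BN| = |N − B| = 55.10.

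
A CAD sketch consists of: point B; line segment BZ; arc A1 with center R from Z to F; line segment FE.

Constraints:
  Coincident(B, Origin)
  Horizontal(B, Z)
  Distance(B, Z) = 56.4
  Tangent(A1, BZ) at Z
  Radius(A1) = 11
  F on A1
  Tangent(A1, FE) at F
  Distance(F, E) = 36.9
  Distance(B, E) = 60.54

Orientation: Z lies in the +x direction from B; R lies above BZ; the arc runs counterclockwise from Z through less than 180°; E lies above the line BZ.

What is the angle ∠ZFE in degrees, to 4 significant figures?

113.9°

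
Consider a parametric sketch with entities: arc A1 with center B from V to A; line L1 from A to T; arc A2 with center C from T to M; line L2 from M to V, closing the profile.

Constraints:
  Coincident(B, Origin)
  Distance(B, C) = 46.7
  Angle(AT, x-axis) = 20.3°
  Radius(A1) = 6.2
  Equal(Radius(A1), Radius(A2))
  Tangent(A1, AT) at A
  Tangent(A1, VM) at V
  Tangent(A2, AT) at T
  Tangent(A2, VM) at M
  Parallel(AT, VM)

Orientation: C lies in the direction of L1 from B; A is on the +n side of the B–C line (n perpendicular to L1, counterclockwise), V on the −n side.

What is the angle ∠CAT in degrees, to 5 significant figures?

7.5625°

The slot axis is L1's direction at 20.3°, so u = (cos 20.3°, sin 20.3°) = (0.93789, 0.34694) and n = (−sin 20.3°, cos 20.3°) = (-0.34694, 0.93789). B is at the origin and C lies 46.7 along u from B, so C = 46.7·u = (43.799, 16.202). Tangency of A1 to both parallel lines with radius 6.2 puts A and V at B ± 6.2·n: A = (-2.1510, 5.8149), V = (2.1510, -5.8149). Equal radii place T and M the same way about C: T = C + 6.2·n = (41.648, 22.017), M = C − 6.2·n = (45.950, 10.387). Then cos ∠CAT = AC·AT / (|AC||AT|), giving 7.5625°.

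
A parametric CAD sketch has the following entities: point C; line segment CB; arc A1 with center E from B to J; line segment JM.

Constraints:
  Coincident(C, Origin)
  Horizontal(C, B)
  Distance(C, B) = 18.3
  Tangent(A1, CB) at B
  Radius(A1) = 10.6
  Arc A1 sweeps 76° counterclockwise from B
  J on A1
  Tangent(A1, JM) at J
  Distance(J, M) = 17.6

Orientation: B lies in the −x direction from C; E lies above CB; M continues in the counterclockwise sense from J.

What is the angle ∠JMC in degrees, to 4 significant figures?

22.51°

C is at the origin; CB is horizontal with |CB| = 18.3 and B on the −x side, so B = (-18.30, 0.000). Since A1 is tangent to CB there, EB ⟂ CB, so E = B + (0, 10.6) = (-18.30, 10.60). On A1, B sits at bearing -90° from E; a 76° counterclockwise sweep puts J at bearing -14°, so J = E + 10.6·(cos -14°, sin -14°) = (-8.015, 8.036). The tangent condition forces EJ to be normal to JM, so JM runs along (−sin -14°, cos -14°); with |JM| = 17.6, M = (-3.757, 25.11). Then cos ∠JMC = MJ·MC / (|MJ||MC|), giving 22.51°.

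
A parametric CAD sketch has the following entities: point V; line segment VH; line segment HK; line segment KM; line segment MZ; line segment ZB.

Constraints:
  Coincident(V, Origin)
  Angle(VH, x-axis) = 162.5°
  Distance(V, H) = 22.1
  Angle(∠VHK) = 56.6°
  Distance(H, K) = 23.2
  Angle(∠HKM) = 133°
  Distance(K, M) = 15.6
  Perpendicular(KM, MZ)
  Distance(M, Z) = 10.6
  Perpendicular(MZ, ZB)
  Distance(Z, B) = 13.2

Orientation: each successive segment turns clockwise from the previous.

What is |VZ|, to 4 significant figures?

13.92

∠HKM = 133.0° gives KM at -7.900° from the x-axis; with |KM| = 15.6, M = (12.38, 19.13). The perpendicularity gives MZ at right angles to KM, so MZ runs at -97.90°; with |MZ| = 10.6, Z = (10.92, 8.634). Then |VZ| = |Z − V| = 13.92.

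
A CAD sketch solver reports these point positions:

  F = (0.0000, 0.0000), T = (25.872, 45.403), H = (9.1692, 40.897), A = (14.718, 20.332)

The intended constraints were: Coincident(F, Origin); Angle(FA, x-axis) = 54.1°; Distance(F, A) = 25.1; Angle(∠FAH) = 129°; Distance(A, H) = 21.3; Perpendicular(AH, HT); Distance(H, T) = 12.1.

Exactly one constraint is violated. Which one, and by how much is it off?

Distance(H, T) = 12.1 — off by 5.20.

F = (0.00, 0.00) ✓; FA at 54.10° ✓; |FA| = 25.10 ✓; ∠FAH = 129.0° ✓; |AH| = 21.30 ✓; ∠(AH, HT) = 90.00° ✓; |HT| = 17.30 ✗.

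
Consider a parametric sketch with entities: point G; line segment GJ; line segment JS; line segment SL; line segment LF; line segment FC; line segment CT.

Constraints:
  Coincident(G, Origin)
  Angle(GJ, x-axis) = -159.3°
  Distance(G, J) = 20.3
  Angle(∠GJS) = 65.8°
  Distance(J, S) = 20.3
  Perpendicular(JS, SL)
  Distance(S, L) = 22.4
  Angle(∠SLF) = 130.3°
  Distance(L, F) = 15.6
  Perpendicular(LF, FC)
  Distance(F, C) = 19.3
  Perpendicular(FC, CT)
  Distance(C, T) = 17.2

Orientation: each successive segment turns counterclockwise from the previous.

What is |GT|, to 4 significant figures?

11.89

G is at the origin; GJ runs at -159.3° with length 20.3, so J = (-18.99, -7.176). ∠GJS = 65.8° gives JS at -45.10° from the x-axis; with |JS| = 20.3, S = (-4.660, -21.55). JS ⟂ SL, so SL runs at 44.90°; with |SL| = 22.4, L = (11.21, -5.743). ∠SLF = 130.3° gives LF at 94.60° from the x-axis; with |LF| = 15.6, F = (9.955, 9.806). The perpendicularity gives FC at right angles to LF, so FC runs at -175.4°; with |FC| = 19.3, C = (-9.282, 8.259). The perpendicularity gives CT at right angles to FC, so CT runs at -85.40°; with |CT| = 17.2, T = (-7.903, -8.886). Then |GT| = |T − G| = 11.89.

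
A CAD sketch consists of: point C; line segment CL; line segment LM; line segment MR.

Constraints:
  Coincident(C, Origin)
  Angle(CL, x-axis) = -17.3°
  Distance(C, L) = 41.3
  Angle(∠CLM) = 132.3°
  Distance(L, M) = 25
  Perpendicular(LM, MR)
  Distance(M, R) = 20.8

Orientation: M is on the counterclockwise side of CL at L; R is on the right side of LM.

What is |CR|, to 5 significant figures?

73.647

∠CLM = 132.3°, so LM runs at -17.3° + (180° − 132.3°) = 30.400° from the x-axis; with |LM| = 25.0, M = L + 25.0·(cos 30.400°, sin 30.400°) = (60.994, 0.36926). LM is perpendicular to MR; with |MR| = 20.8 on the right of LM, R = M + 20.8·(0.50603, -0.86251) = (71.520, -17.571). Then |CR| = |R − C| = 73.647.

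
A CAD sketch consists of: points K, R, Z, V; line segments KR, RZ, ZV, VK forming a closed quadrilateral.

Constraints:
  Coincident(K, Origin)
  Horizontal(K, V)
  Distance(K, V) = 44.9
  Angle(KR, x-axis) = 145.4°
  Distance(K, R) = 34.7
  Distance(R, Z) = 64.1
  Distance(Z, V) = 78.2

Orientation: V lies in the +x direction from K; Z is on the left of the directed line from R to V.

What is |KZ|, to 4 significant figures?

71.16

Checks: |RZ| = 64.10 ✓; |ZV| = 78.20 ✓.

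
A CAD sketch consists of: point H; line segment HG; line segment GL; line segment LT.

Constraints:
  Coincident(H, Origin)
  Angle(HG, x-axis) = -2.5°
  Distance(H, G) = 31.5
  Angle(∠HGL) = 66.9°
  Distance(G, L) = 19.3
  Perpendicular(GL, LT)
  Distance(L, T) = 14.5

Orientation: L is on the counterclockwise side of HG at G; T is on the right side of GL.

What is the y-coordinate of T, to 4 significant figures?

21.79

H is at the origin; HG runs at -2.5° with length 31.5, so G = 31.5·(cos -2.5°, sin -2.5°) = (31.47, -1.374). ∠HGL = 66.9°, so GL runs at -2.5° + (180° − 66.9°) = 110.6° from the x-axis; with |GL| = 19.3, L = G + 19.3·(cos 110.6°, sin 110.6°) = (24.68, 16.69). The perpendicularity gives LT at right angles to GL; with |LT| = 14.5 on the right of GL, T = L + 14.5·(0.9361, 0.3518) = (38.25, 21.79). So T.y = 21.79.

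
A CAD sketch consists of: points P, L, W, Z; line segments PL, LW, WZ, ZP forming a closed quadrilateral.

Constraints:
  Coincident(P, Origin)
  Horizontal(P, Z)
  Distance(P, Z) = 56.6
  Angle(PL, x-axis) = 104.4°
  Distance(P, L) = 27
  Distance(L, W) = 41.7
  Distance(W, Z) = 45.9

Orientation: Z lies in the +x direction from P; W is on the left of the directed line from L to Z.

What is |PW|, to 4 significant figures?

51.22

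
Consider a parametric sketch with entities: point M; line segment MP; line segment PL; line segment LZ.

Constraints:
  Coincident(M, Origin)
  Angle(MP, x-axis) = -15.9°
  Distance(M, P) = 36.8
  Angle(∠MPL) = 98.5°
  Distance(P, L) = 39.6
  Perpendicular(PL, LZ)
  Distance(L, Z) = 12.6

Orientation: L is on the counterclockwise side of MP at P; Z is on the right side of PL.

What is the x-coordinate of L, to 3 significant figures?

51.8

M is at the origin; MP runs at -15.9° with length 36.8, so P = 36.8·(cos -15.9°, sin -15.9°) = (35.4, -10.1). ∠MPL = 98.5°, so PL runs at -15.9° + (180° − 98.5°) = 65.6° from the x-axis; with |PL| = 39.6, L = P + 39.6·(cos 65.6°, sin 65.6°) = (51.8, 26.0). So L.x = 51.8.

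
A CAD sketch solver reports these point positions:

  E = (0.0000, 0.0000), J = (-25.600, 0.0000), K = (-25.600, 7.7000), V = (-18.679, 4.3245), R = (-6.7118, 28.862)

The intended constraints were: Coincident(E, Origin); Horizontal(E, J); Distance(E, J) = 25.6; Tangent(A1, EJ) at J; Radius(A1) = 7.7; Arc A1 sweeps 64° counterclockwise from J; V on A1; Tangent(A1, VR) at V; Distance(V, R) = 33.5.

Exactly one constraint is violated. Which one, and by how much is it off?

Distance(V, R) = 33.5 — off by 6.20.

E = (0.00, 0.00) ✓; E.y = 0.00, J.y = 0.00 ✓; |EJ| = 25.60 ✓; ∠(KJ, JE) = 90.00° ✓; |KJ| = 7.700 ✓; bearing(K→V) − bearing(K→J) = 64.00° ✓; |KV| = 7.700 ✓; ∠(KV, VR) = 90.00° ✓; |VR| = 27.30 ✗.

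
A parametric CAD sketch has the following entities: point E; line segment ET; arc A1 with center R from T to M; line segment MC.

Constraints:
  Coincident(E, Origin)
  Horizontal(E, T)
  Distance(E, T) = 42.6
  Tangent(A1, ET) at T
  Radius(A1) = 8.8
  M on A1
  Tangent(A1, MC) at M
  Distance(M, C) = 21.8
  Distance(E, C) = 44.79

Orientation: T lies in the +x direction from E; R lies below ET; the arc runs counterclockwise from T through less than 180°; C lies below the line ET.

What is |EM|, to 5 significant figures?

34.853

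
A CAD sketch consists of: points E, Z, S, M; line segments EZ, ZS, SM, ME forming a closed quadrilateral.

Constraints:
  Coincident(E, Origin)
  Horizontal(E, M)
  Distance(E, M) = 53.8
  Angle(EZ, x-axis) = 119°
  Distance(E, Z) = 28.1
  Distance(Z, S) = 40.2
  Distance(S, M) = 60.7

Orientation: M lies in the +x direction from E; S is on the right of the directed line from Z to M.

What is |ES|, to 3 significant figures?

15.6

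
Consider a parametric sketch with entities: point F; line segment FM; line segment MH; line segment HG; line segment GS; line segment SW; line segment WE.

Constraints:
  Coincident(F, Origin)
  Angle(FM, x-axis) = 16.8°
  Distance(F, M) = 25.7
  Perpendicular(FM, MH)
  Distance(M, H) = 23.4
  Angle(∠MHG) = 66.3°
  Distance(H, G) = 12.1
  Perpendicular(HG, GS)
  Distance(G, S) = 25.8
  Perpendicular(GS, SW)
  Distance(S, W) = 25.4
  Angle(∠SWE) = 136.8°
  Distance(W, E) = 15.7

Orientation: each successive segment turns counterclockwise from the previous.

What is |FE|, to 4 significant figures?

57.82

GS ⟂ SW, so SW runs at 40.50°; with |SW| = 25.4, W = (44.71, 18.85). ∠SWE = 136.8° gives WE at 83.70° from the x-axis; with |WE| = 15.7, E = (46.43, 34.45). Then |FE| = |E − F| = 57.82.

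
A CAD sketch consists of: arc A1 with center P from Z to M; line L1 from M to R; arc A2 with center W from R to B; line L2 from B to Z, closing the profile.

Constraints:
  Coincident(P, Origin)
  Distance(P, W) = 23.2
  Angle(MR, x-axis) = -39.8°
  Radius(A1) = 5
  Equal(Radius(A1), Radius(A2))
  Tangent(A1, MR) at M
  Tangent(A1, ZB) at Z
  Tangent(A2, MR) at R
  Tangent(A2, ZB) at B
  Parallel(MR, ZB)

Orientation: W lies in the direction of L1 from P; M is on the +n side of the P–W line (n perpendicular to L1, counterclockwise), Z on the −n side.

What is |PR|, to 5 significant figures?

23.733

The slot axis is L1's direction at -39.8°, so u = (cos -39.8°, sin -39.8°) = (0.76828, -0.64011) and n = (−sin -39.8°, cos -39.8°) = (0.64011, 0.76828). P is at the origin and W lies 23.2 along u from P, so W = 23.2·u = (17.824, -14.851). Tangency of A1 to both parallel lines with radius 5.0 puts M and Z at P ± 5.0·n: M = (3.2005, 3.8414), Z = (-3.2005, -3.8414). Equal radii place R and B the same way about W: R = W + 5.0·n = (21.025, -11.009), B = W − 5.0·n = (14.624, -18.692). Then |PR| = |R − P| = 23.733.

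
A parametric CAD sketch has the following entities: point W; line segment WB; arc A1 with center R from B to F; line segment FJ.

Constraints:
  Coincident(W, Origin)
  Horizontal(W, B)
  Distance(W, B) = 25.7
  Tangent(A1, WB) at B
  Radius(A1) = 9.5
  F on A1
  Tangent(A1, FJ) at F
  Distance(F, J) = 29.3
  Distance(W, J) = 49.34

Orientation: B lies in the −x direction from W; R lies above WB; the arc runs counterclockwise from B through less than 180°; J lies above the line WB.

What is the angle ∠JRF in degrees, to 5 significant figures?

72.036°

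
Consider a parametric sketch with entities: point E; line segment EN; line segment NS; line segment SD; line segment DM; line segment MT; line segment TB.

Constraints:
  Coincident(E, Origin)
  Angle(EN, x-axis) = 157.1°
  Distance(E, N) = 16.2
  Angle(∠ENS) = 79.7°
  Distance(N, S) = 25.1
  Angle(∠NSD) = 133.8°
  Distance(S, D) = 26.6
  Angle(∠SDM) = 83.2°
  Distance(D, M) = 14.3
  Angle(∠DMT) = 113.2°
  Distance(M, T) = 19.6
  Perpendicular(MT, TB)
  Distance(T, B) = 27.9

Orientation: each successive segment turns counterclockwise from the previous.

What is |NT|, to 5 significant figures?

23.533

∠SDM = 83.2° gives DM at 40.400° from the x-axis; with |DM| = 14.3, M = (5.2116, -31.079). ∠DMT = 113.2° gives MT at 107.20° from the x-axis; with |MT| = 19.6, T = (-0.58426, -12.356). Then |NT| = |T − N| = 23.533.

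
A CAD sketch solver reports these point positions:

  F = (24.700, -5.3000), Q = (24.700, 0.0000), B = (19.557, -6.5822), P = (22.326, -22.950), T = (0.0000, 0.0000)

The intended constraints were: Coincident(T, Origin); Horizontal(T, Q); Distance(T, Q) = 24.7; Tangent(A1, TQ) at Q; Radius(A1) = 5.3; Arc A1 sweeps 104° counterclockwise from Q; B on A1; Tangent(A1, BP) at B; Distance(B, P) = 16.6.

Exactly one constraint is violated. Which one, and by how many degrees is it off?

Tangent(A1, BP) at B — off by 4.40°.

T = (0.00, 0.00) ✓; T.y = 0.00, Q.y = 0.00 ✓; |TQ| = 24.70 ✓; ∠(FQ, QT) = 90.00° ✓; |FQ| = 5.300 ✓; bearing(F→B) − bearing(F→Q) = 104.0° ✓; |FB| = 5.300 ✓; ∠(FB, BP) = 94.40° ✗; |BP| = 16.60 ✓.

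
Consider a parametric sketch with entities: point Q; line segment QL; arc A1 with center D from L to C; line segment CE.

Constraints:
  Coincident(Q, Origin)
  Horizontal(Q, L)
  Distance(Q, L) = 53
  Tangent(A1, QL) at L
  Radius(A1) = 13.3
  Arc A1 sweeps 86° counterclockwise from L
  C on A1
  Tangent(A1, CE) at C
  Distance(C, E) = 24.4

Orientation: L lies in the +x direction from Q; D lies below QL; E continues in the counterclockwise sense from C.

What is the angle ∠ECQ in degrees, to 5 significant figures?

103.30°

On A1, L sits at bearing 90° from D; an 86° counterclockwise sweep puts C at bearing 176°, so C = D + 13.3·(cos 176°, sin 176°) = (39.732, -12.372). The tangent condition forces DC to be normal to CE, so CE runs along (−sin 176°, cos 176°); with |CE| = 24.4, E = (38.030, -36.713). Then cos ∠ECQ = CE·CQ / (|CE||CQ|), giving 103.30°.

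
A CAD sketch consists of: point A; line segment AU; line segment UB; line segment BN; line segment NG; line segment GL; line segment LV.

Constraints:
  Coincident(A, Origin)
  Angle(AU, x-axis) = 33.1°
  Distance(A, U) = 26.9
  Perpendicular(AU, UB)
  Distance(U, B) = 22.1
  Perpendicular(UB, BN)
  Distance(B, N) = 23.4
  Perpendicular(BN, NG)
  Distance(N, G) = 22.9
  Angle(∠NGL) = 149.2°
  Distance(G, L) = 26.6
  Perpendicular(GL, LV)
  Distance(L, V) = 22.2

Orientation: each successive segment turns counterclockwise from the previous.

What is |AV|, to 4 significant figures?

38.22

A is at the origin; AU runs at 33.1° with length 26.9, so U = (22.53, 14.69). The perpendicularity gives UB at right angles to AU, so UB runs at 123.1°; with |UB| = 22.1, B = (10.47, 33.20). The perpendicularity gives BN at right angles to UB, so BN runs at -146.9°; with |BN| = 23.4, N = (-9.137, 20.42). BN is perpendicular to NG, so NG runs at -56.90°; with |NG| = 22.9, G = (3.369, 1.241). ∠NGL = 149.2° gives GL at -26.10° from the x-axis; with |GL| = 26.6, L = (27.26, -10.46). GL is perpendicular to LV, so LV runs at 63.90°; with |LV| = 22.2, V = (37.02, 9.475). Then |AV| = |V − A| = 38.22.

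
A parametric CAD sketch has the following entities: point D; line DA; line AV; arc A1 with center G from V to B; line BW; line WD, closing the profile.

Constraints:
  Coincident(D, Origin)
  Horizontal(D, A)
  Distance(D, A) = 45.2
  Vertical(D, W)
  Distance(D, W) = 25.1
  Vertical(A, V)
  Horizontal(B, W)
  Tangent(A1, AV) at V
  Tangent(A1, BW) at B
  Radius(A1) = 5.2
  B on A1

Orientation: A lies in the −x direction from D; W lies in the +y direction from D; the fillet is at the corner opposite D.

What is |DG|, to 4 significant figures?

44.68

D is at the origin; DA is horizontal with |DA| = 45.2 and A on the −x side, so A = (-45.20, 0.000). D and W share the same x with |DW| = 25.1 and W on the +y side, so W = (0.000, 25.10). The virtual corner opposite D is at (-45.20, 25.10). Tangency of A1 to AV means the radius GV is perpendicular to AV and the tangent condition forces GB to be normal to BW, with radius 5.2, so the center G sits 5.2 in from both sides at G = (-40.00, 19.90). Then |DG| = |G − D| = 44.68.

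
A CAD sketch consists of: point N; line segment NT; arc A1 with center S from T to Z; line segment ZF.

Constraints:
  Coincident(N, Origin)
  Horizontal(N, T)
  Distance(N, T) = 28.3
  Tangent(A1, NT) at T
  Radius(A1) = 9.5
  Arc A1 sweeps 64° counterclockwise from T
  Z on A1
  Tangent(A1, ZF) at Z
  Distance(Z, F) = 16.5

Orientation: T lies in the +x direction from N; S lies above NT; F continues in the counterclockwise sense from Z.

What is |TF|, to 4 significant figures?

25.60

N is at the origin; NT is horizontal with |NT| = 28.3 and T on the +x side, so T = (28.30, 0.000). Tangency of A1 to NT means the radius ST is perpendicular to NT, so S = T + (0, 9.5) = (28.30, 9.500). On A1, T sits at bearing -90° from S; a 64° counterclockwise sweep puts Z at bearing -26°, so Z = S + 9.5·(cos -26°, sin -26°) = (36.84, 5.335). Since A1 is tangent to ZF there, SZ ⟂ ZF, so ZF runs along (−sin -26°, cos -26°); with |ZF| = 16.5, F = (44.07, 20.17). Then |TF| = |F − T| = 25.60.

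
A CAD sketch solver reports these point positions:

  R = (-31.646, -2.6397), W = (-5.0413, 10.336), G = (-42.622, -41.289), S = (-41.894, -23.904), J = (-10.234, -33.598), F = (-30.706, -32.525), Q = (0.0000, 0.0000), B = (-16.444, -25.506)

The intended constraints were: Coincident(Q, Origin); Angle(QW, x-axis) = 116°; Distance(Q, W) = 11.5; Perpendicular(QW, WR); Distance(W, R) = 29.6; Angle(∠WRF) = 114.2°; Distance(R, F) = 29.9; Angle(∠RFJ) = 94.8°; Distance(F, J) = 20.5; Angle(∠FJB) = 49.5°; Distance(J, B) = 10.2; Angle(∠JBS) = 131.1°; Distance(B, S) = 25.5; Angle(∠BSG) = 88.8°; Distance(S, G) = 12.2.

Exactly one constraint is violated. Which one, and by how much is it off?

Distance(S, G) = 12.2 — off by 5.20.

Q = (0.00, 0.00) ✓; QW at 116.0° ✓; |QW| = 11.50 ✓; ∠(QW, WR) = 90.00° ✓; |WR| = 29.60 ✓; ∠WRF = 114.2° ✓; |RF| = 29.90 ✓; ∠RFJ = 94.80° ✓; |FJ| = 20.50 ✓; ∠FJB = 49.50° ✓; |JB| = 10.20 ✓; ∠JBS = 131.1° ✓; |BS| = 25.50 ✓; ∠BSG = 88.80° ✓; |SG| = 17.40 ✗.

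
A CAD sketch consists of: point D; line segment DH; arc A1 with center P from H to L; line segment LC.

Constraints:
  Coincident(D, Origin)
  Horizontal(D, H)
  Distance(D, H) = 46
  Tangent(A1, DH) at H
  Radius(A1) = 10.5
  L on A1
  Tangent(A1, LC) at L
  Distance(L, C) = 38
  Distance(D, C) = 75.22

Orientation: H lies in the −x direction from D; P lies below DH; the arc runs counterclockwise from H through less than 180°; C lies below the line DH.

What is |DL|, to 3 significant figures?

57.4

D is at the origin; D and H share the same y with |DH| = 46.0 and H on the −x side, so H = (-46.0, 0.00). A1 meets DH tangentially, so PH is at right angles to DH, so P = H + (0, -10.5) = (-46.0, -10.5). Since PL ⟂ LC (tangency), |PC| = √(10.5² + 38.0²) = 39.4 regardless of where L sits on A1. So C lies on both circle(D, 75.22) and circle(P, 39.4); the below-DH intersection is C = (-57.8, -48.1). L is the foot of the tangent from C: L = (-56.5, -10.1).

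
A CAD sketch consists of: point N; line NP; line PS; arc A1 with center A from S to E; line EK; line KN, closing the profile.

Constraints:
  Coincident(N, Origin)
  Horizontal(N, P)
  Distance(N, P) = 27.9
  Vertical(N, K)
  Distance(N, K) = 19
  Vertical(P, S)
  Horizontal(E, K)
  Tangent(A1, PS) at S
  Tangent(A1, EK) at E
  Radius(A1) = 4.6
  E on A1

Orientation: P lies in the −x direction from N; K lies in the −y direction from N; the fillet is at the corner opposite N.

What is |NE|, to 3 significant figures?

30.1

N is at the origin; N and P share the same y with |NP| = 27.9 and P on the −x side, so P = (-27.9, 0.00). NK is vertical with |NK| = 19.0 and K on the −y side, so K = (0.00, -19.0). The virtual corner opposite N is at (-27.9, -19.0). A1 meets PS tangentially, so AS is at right angles to PS and since A1 is tangent to EK there, AE ⟂ EK, with radius 4.6, so the center A sits 4.6 in from both sides at A = (-23.3, -14.4). That places the tangent points at S = (-27.9, -14.4) on PS and E = (-23.3, -19.0) on EK. Then |NE| = |E − N| = 30.1.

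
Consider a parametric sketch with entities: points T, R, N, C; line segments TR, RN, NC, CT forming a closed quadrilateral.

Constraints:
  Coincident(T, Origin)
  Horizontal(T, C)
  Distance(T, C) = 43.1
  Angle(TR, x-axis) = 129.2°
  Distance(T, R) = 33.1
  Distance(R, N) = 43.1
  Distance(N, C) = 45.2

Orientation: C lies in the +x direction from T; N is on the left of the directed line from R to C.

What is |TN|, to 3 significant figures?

43.8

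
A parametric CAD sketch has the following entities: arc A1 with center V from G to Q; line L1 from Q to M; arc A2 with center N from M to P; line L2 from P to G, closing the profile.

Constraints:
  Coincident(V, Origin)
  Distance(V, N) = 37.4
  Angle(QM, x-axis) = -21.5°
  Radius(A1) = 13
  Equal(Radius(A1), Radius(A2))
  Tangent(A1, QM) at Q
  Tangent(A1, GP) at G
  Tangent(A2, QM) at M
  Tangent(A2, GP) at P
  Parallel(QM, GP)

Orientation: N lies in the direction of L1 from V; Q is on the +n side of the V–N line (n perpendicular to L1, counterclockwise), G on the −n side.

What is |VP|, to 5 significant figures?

39.595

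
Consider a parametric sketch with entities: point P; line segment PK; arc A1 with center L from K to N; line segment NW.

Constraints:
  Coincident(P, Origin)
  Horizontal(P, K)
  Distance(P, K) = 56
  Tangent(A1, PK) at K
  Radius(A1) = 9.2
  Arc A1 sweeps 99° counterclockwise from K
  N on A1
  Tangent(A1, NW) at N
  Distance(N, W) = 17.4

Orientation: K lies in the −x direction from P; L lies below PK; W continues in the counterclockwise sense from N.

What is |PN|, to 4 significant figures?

65.95

A1 meets PK tangentially, so LK is at right angles to PK, so L = K + (0, -9.2) = (-56.00, -9.200). On A1, K sits at bearing 90° from L; a 99° counterclockwise sweep puts N at bearing 189°, so N = L + 9.2·(cos 189°, sin 189°) = (-65.09, -10.64). Then |PN| = |N − P| = 65.95.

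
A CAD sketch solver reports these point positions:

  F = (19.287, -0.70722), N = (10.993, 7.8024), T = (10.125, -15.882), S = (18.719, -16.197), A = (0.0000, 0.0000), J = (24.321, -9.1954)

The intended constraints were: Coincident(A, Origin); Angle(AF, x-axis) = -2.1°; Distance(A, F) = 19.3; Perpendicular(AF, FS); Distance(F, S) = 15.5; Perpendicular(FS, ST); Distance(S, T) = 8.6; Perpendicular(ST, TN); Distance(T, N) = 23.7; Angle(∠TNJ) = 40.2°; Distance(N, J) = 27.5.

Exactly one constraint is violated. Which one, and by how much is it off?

Distance(N, J) = 27.5 — off by 5.90.

A = (0.00, 0.00) ✓; AF at -2.100° ✓; |AF| = 19.30 ✓; ∠(AF, FS) = 90.00° ✓; |FS| = 15.50 ✓; ∠(FS, ST) = 90.00° ✓; |ST| = 8.600 ✓; ∠(ST, TN) = 90.00° ✓; |TN| = 23.70 ✓; ∠TNJ = 40.20° ✓; |NJ| = 21.60 ✗.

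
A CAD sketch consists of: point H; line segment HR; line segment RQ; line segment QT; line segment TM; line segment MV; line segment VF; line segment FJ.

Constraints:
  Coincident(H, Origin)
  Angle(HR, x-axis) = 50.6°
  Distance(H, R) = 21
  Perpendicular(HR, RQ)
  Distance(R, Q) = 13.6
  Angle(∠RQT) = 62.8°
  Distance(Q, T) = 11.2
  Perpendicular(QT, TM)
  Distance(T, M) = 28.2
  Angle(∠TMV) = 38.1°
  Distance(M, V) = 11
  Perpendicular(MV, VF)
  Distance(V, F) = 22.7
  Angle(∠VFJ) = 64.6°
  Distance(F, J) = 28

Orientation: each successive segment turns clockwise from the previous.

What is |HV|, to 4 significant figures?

26.65

H is at the origin; HR runs at 50.6° with length 21.0, so R = (13.33, 16.23). HR is perpendicular to RQ, so RQ runs at -39.40°; with |RQ| = 13.6, Q = (23.84, 7.595). ∠RQT = 62.8° gives QT at -156.6° from the x-axis; with |QT| = 11.2, T = (13.56, 3.147). The perpendicularity gives TM at right angles to QT, so TM runs at 113.4°; with |TM| = 28.2, M = (2.360, 29.03). ∠TMV = 38.1° gives MV at -28.50° from the x-axis; with |MV| = 11.0, V = (12.03, 23.78). Then |HV| = |V − H| = 26.65.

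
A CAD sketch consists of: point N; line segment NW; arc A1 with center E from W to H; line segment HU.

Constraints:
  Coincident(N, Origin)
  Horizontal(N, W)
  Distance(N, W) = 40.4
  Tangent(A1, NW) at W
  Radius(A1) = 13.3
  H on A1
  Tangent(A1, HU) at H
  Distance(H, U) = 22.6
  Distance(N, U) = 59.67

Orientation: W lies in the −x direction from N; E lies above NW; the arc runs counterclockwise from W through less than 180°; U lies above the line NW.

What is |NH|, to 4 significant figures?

37.45

Checks: N.y = 0.00, W.y = 0.00 ✓; |EH| = 13.30 ✓; ∠(EH, HU) = 90.00° ✓; |HU| = 22.60 ✓; |NU| = 59.67 ✓.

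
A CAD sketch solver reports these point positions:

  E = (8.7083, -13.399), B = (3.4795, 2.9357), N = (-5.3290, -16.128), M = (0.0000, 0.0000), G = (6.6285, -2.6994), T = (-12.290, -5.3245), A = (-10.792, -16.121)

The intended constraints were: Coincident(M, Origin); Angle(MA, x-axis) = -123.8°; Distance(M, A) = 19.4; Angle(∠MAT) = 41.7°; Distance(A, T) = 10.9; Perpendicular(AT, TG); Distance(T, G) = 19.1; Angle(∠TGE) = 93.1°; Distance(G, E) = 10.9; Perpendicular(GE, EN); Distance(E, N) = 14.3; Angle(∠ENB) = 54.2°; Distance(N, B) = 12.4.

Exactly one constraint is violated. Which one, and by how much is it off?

Distance(N, B) = 12.4 — off by 8.60.

M = (0.00, 0.00) ✓; MA at -123.8° ✓; |MA| = 19.40 ✓; ∠MAT = 41.70° ✓; |AT| = 10.90 ✓; ∠(AT, TG) = 90.00° ✓; |TG| = 19.10 ✓; ∠TGE = 93.10° ✓; |GE| = 10.90 ✓; ∠(GE, EN) = 90.00° ✓; |EN| = 14.30 ✓; ∠ENB = 54.20° ✓; |NB| = 21.00 ✗.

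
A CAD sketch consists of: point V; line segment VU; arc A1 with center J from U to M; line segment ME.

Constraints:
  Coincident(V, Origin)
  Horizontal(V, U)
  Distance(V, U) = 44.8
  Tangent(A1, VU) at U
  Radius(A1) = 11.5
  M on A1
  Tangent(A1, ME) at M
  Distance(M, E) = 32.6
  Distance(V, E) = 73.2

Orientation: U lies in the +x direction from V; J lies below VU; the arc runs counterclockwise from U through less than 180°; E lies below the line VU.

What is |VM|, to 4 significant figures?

41.46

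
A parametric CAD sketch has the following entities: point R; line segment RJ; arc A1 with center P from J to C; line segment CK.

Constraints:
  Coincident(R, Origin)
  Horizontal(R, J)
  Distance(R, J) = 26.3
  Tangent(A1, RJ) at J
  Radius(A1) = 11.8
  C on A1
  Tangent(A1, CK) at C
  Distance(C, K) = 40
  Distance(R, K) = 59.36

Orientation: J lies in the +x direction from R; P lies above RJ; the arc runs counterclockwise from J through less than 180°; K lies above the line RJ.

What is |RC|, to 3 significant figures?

40.6

R is at the origin; RJ is horizontal with |RJ| = 26.3 and J on the +x side, so J = (26.3, 0.00). The tangent condition forces PJ to be normal to RJ, so P = J + (0, 11.8) = (26.3, 11.8). Since PC ⟂ CK (tangency), |PK| = √(11.8² + 40.0²) = 41.7 regardless of where C sits on A1. So K lies on both circle(R, 59.36) and circle(P, 41.7); the above-RJ intersection is K = (25.7, 53.5). C is the foot of the tangent from K: C = (37.6, 15.3).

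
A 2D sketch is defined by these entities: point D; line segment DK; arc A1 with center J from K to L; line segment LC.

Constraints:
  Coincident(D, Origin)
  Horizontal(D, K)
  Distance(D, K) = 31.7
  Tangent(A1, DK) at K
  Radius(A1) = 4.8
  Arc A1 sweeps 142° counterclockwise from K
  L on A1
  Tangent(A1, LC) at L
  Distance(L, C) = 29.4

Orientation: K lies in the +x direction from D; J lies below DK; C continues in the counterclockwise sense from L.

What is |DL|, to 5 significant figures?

29.999

A1 meets DK tangentially, so JK is at right angles to DK, so J = K + (0, -4.8) = (31.700, -4.8000). On A1, K sits at bearing 90° from J; a 142° counterclockwise sweep puts L at bearing 232°, so L = J + 4.8·(cos 232°, sin 232°) = (28.745, -8.5825). Then |DL| = |L − D| = 29.999.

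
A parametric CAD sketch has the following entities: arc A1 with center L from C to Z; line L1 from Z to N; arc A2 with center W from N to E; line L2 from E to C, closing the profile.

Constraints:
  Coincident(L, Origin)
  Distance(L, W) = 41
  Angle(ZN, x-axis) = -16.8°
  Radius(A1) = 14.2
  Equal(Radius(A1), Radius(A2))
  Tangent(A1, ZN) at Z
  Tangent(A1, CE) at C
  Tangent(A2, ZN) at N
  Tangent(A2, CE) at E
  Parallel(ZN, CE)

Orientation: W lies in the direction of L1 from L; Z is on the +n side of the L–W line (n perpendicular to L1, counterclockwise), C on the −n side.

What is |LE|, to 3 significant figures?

43.4

The slot axis is L1's direction at -16.8°, so u = (cos -16.8°, sin -16.8°) = (0.957, -0.289) and n = (−sin -16.8°, cos -16.8°) = (0.289, 0.957). L is at the origin and W lies 41.0 along u from L, so W = 41.0·u = (39.3, -11.9). Tangency of A1 to both parallel lines with radius 14.2 puts Z and C at L ± 14.2·n: Z = (4.10, 13.6), C = (-4.10, -13.6). Equal radii place N and E the same way about W: N = W + 14.2·n = (43.4, 1.74), E = W − 14.2·n = (35.1, -25.4). Then |LE| = |E − L| = 43.4.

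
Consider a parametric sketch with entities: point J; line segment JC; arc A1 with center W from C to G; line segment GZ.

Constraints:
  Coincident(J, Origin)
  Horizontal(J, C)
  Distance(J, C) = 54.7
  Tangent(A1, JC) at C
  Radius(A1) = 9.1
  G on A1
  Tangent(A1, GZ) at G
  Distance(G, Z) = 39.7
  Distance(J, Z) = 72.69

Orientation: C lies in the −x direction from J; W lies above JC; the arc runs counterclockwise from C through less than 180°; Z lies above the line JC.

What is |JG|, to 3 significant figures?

47.0

Checks: |WG| = 9.100 ✓; ∠(WG, GZ) = 90.00° ✓; |GZ| = 39.70 ✓; |JZ| = 72.69 ✓.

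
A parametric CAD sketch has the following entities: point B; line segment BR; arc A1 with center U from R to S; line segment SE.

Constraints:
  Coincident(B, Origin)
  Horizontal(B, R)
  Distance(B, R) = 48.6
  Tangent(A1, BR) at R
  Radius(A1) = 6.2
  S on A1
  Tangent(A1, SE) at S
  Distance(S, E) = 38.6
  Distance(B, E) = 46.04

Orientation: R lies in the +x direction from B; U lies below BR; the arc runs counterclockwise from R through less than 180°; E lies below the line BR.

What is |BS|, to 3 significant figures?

43.2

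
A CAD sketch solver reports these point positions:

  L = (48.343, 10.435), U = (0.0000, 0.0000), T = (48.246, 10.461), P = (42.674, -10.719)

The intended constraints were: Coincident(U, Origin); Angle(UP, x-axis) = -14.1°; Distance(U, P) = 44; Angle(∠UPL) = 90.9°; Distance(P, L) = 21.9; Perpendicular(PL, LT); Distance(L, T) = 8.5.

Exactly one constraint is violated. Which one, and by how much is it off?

Distance(L, T) = 8.5 — off by 8.40.

U = (0.00, 0.00) ✓; UP at -14.10° ✓; |UP| = 44.00 ✓; ∠UPL = 90.90° ✓; |PL| = 21.90 ✓; ∠(PL, LT) = 90.00° ✓; |LT| = 0.1004 ✗.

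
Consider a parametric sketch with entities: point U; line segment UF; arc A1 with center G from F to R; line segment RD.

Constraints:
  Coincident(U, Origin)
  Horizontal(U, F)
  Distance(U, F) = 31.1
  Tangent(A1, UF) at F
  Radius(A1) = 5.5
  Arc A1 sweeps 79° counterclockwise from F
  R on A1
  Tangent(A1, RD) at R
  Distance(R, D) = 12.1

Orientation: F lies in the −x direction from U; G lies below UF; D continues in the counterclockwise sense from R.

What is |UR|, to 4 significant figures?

36.77

U is at the origin; U and F share the same y with |UF| = 31.1 and F on the −x side, so F = (-31.10, 0.000). Since A1 is tangent to UF there, GF ⟂ UF, so G = F + (0, -5.5) = (-31.10, -5.500). On A1, F sits at bearing 90° from G; a 79° counterclockwise sweep puts R at bearing 169°, so R = G + 5.5·(cos 169°, sin 169°) = (-36.50, -4.451). Then |UR| = |R − U| = 36.77.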